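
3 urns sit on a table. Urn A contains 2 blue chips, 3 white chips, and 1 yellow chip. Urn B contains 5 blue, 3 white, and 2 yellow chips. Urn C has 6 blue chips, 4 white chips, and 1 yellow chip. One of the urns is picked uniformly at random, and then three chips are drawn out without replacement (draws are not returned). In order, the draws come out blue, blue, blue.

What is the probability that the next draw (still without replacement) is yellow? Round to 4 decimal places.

0.1905

The likelihood of the observed sequence under each hypothesis: P(data | urn A) = (2/6)(1/5)(0/4) = 0; P(data | urn B) = (5/10)(4/9)(3/8) = 1/12; P(data | urn C) = (6/11)(5/10)(4/9) = 4/33.
Weighting by the prior gives 1/3 · 0 = 0, 1/3 · 1/12 = 1/36, 1/3 · 4/33 = 4/99; these sum to 3/44.
Normalising, the posterior is P(urn A | data) = 0, P(urn B | data) = 11/27, P(urn C | data) = 16/27.
So P(yellow next | data) = Σ P(yellow next | H) P(H | data) = (2/7)(11/27) + (1/8)(16/27) = 4/21.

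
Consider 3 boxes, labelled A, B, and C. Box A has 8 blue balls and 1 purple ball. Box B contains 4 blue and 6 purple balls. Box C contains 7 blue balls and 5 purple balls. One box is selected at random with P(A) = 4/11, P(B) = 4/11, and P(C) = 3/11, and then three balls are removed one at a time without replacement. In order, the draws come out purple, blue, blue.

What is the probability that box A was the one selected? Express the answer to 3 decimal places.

Under each hypothesis, the probability of the observed sequence is: P(data | box A) = (1/9)(8/8)(7/7) = 0.11111; P(data | box B) = (6/10)(4/9)(3/8) = 0.1; P(data | box C) = (5/12)(7/11)(6/10) = 0.15909.
The prior-weighted likelihoods are 4/11 · 0.11111 = 0.040404, 4/11 · 0.1 = 0.036364, 3/11 · 0.15909 = 0.043388; with total 0.12016.
By Bayes' rule, P(box A | data) = (0.040404) / (0.12016) = 0.33626.

0.336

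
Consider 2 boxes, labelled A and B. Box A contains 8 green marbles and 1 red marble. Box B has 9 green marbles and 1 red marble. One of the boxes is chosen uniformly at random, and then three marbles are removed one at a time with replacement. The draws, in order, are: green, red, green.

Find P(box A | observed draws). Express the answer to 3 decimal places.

The likelihood of the observed sequence under each hypothesis: P(data | box A) = (8/9)(1/9)(8/9) = 0.087791; P(data | box B) = (9/10)(1/10)(9/10) = 0.081.
The prior-weighted likelihoods are 1/2 · 0.087791 = 0.043896, 1/2 · 0.081 = 0.0405; summing to 0.084396.
By Bayes' rule, P(box A | data) = (0.043896) / (0.084396) = 0.52012.

0.520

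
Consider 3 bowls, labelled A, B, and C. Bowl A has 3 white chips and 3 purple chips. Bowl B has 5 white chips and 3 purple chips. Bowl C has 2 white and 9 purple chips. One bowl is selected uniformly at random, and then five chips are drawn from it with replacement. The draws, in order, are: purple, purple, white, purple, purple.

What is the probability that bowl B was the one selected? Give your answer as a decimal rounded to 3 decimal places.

For each hypothesis, P(data | H) works out to: P(data | bowl A) = (3/6)(3/6)(3/6)(3/6)(3/6) = 0.03125; P(data | bowl B) = (3/8)(3/8)(5/8)(3/8)(3/8) = 0.01236; P(data | bowl C) = (9/11)(9/11)(2/11)(9/11)(9/11) = 0.081477.
The prior-weighted likelihoods are 1/3 · 0.03125 = 0.010417, 1/3 · 0.01236 = 0.0041199, 1/3 · 0.081477 = 0.027159; summing to 0.041696.
Therefore the posterior P(bowl B | data) = (0.0041199) / (0.041696) = 0.098808.

0.099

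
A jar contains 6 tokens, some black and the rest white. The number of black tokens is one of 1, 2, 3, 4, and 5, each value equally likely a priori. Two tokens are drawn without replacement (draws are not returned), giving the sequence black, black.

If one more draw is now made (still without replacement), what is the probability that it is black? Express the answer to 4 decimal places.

0.5625

The likelihood of the observed sequence under each hypothesis: P(data | r = 1) = (1/6)(0/5) = 0; P(data | r = 2) = (2/6)(1/5) = 1/15; P(data | r = 3) = (3/6)(2/5) = 1/5; P(data | r = 4) = (4/6)(3/5) = 2/5; P(data | r = 5) = (5/6)(4/5) = 2/3.
Multiplying each by its prior: 1/5 · 0 = 0, 1/5 · 1/15 = 1/75, 1/5 · 1/5 = 1/25, 1/5 · 2/5 = 2/25, 1/5 · 2/3 = 2/15; with total 4/15.
Normalising, the posterior is P(r = 1 | data) = 0, P(r = 2 | data) = 1/20, P(r = 3 | data) = 3/20, P(r = 4 | data) = 3/10, P(r = 5 | data) = 1/2.
The predictive probability is P(black next | data) = (0)(1/20) + (1/4)(3/20) + (1/2)(3/10) + (3/4)(1/2) = 9/16.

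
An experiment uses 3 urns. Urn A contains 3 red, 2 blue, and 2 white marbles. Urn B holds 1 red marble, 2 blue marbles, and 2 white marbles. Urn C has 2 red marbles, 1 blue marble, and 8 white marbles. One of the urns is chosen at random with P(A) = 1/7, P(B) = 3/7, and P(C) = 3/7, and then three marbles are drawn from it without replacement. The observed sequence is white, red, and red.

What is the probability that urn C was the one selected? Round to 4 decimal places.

0.4590

Compute the likelihood of the observed sequence for each case: P(data | urn A) = (2/7)(3/6)(2/5) = 0.057143; P(data | urn B) = (2/5)(1/4)(0/3) = 0; P(data | urn C) = (8/11)(2/10)(1/9) = 0.016162.
Multiplying each by its prior: 1/7 · 0.057143 = 0.0081633, 3/7 · 0 = 0, 3/7 · 0.016162 = 0.0069264; with total 0.01509.
By Bayes' rule, P(urn C | data) = (0.0069264) / (0.01509) = 0.45902.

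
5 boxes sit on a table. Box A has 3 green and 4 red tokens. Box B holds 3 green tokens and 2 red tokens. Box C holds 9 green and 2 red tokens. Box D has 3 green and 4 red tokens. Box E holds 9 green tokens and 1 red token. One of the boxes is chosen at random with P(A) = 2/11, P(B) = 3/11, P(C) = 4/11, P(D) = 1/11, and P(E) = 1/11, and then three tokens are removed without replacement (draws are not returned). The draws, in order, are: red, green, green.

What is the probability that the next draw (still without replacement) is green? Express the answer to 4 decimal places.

0.6123

The likelihood of the observed sequence under each hypothesis: P(data | box A) = (4/7)(3/6)(2/5) = 0.11429; P(data | box B) = (2/5)(3/4)(2/3) = 0.2; P(data | box C) = (2/11)(9/10)(8/9) = 0.14545; P(data | box D) = (4/7)(3/6)(2/5) = 0.11429; P(data | box E) = (1/10)(9/9)(8/8) = 0.1.
The prior-weighted likelihoods are 2/11 · 0.11429 = 0.020779, 3/11 · 0.2 = 0.054545, 4/11 · 0.14545 = 0.052893, 1/11 · 0.11429 = 0.01039, 1/11 · 0.1 = 0.0090909; summing to 0.1477.
The posterior is then P(box A | data) = 0.14069, P(box B | data) = 0.3693, P(box C | data) = 0.35811, P(box D | data) = 0.070344, P(box E | data) = 0.061551.
So P(green next | data) = Σ P(green next | H) P(H | data) = (1/4)(0.14069) + (1/2)(0.3693) + (7/8)(0.35811) + (1/4)(0.070344) + (1)(0.061551) = 0.61231.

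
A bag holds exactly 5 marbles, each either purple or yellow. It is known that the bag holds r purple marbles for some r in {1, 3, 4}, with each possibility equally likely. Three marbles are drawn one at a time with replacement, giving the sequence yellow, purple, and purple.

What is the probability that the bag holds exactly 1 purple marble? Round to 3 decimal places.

0.105

Compute the likelihood of the observed sequence for each case: P(data | r = 1) = (4/5)(1/5)(1/5) = 4/125; P(data | r = 3) = (2/5)(3/5)(3/5) = 18/125; P(data | r = 4) = (1/5)(4/5)(4/5) = 16/125.
Weighting by the prior gives 1/3 · 4/125 = 4/375, 1/3 · 18/125 = 6/125, 1/3 · 16/125 = 16/375; these sum to 38/375.
By Bayes' rule, P(r = 1 | data) = (4/375) / (38/375) = 2/19.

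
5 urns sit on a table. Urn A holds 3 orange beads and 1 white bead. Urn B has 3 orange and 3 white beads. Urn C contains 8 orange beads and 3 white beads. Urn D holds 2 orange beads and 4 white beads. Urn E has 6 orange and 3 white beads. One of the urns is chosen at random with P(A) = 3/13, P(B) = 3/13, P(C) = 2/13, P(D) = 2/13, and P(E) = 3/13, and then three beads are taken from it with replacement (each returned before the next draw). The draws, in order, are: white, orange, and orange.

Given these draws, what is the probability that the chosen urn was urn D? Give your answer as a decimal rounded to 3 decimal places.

Compute the likelihood of the observed sequence for each case: P(data | urn A) = (1/4)(3/4)(3/4) = 0.14062; P(data | urn B) = (3/6)(3/6)(3/6) = 0.125; P(data | urn C) = (3/11)(8/11)(8/11) = 0.14425; P(data | urn D) = (4/6)(2/6)(2/6) = 0.074074; P(data | urn E) = (3/9)(6/9)(6/9) = 0.14815.
The prior-weighted likelihoods are 3/13 · 0.14062 = 0.032452, 3/13 · 0.125 = 0.028846, 2/13 · 0.14425 = 0.022193, 2/13 · 0.074074 = 0.011396, 3/13 · 0.14815 = 0.034188; these sum to 0.12907.
So P(urn D | data) = (0.011396) / (0.12907) = 0.08829.

0.088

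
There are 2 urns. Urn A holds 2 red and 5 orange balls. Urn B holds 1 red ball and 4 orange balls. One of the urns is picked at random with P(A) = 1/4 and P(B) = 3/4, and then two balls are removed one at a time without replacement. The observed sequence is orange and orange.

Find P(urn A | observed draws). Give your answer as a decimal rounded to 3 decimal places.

0.209

The likelihood of the observed sequence under each hypothesis: P(data | urn A) = (5/7)(4/6) = 10/21; P(data | urn B) = (4/5)(3/4) = 3/5.
Multiplying each by its prior: 1/4 · 10/21 = 5/42, 3/4 · 3/5 = 9/20; these sum to 239/420.
By Bayes' rule, P(urn A | data) = (5/42) / (239/420) = 50/239.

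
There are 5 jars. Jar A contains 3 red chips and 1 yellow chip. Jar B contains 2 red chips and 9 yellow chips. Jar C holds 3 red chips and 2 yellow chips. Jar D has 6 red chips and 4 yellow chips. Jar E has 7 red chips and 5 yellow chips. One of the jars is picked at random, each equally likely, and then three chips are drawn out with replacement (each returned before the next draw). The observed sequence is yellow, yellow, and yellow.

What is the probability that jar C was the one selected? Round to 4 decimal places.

For each hypothesis, P(data | H) works out to: P(data | jar A) = (1/4)(1/4)(1/4) = 0.015625; P(data | jar B) = (9/11)(9/11)(9/11) = 0.54771; P(data | jar C) = (2/5)(2/5)(2/5) = 0.064; P(data | jar D) = (4/10)(4/10)(4/10) = 0.064; P(data | jar E) = (5/12)(5/12)(5/12) = 0.072338.
Weighting by the prior gives 1/5 · 0.015625 = 0.003125, 1/5 · 0.54771 = 0.10954, 1/5 · 0.064 = 0.0128, 1/5 · 0.064 = 0.0128, 1/5 · 0.072338 = 0.014468; summing to 0.15273.
Hence P(jar C | data) = (0.0128) / (0.15273) = 0.083806.

0.0838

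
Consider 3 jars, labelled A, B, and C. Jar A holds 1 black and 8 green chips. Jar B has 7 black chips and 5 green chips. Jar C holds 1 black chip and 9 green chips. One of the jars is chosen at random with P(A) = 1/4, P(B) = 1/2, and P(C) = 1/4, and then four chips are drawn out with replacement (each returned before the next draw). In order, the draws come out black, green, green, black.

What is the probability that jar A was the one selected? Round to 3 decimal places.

The likelihood of the observed sequence under each hypothesis: P(data | jar A) = (1/9)(8/9)(8/9)(1/9) = 0.0097546; P(data | jar B) = (7/12)(5/12)(5/12)(7/12) = 0.059076; P(data | jar C) = (1/10)(9/10)(9/10)(1/10) = 0.0081.
Weighting by the prior gives 1/4 · 0.0097546 = 0.0024387, 1/2 · 0.059076 = 0.029538, 1/4 · 0.0081 = 0.002025; summing to 0.034002.
Hence P(jar A | data) = (0.0024387) / (0.034002) = 0.071722.

0.072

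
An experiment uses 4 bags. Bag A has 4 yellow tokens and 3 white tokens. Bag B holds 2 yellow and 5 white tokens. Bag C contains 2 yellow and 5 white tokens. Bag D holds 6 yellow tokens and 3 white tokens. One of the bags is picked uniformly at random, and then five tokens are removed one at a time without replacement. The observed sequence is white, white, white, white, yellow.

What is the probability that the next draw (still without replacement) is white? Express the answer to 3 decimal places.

The likelihood of the observed sequence under each hypothesis: P(data | bag A) = (3/7)(2/6)(1/5)(0/4) = 0; P(data | bag B) = (5/7)(4/6)(3/5)(2/4)(2/3) = 2/21; P(data | bag C) = (5/7)(4/6)(3/5)(2/4)(2/3) = 2/21; P(data | bag D) = (3/9)(2/8)(1/7)(0/6) = 0.
The prior-weighted likelihoods are 1/4 · 0 = 0, 1/4 · 2/21 = 1/42, 1/4 · 2/21 = 1/42, 1/4 · 0 = 0; these sum to 1/21.
Normalising, the posterior is P(bag A | data) = 0, P(bag B | data) = 1/2, P(bag C | data) = 1/2, P(bag D | data) = 0.
So P(white next | data) = Σ P(white next | H) P(H | data) = (1/2)(1/2) + (1/2)(1/2) = 1/2.

0.500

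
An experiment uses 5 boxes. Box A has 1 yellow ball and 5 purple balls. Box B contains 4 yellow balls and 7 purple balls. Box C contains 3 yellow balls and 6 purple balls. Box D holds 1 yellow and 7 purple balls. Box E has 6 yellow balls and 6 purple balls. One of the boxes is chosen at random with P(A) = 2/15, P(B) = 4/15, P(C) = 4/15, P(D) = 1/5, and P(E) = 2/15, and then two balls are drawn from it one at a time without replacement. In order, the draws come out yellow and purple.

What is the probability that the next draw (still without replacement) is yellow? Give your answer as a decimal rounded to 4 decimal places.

0.2744

Compute the likelihood of the observed sequence for each case: P(data | box A) = (1/6)(5/5) = 0.16667; P(data | box B) = (4/11)(7/10) = 0.25455; P(data | box C) = (3/9)(6/8) = 0.25; P(data | box D) = (1/8)(7/7) = 0.125; P(data | box E) = (6/12)(6/11) = 0.27273.
Weighting by the prior gives 2/15 · 0.16667 = 0.022222, 4/15 · 0.25455 = 0.067879, 4/15 · 0.25 = 0.066667, 1/5 · 0.125 = 0.025, 2/15 · 0.27273 = 0.036364; these sum to 0.21813.
Dividing through by the total gives posterior P(box A | data) = 0.10188, P(box B | data) = 0.31118, P(box C | data) = 0.30563, P(box D | data) = 0.11461, P(box E | data) = 0.16671.
The predictive probability is P(yellow next | data) = (0)(0.10188) + (1/3)(0.31118) + (2/7)(0.30563) + (0)(0.11461) + (1/2)(0.16671) = 0.2744.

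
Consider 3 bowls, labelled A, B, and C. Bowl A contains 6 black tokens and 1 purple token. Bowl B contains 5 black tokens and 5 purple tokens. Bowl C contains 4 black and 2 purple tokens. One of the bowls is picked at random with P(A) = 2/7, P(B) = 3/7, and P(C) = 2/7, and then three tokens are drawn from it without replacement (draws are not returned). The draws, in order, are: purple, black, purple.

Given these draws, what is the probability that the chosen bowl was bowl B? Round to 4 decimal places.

0.7576

For each hypothesis, P(data | H) works out to: P(data | bowl A) = (1/7)(6/6)(0/5) = 0; P(data | bowl B) = (5/10)(5/9)(4/8) = 5/36; P(data | bowl C) = (2/6)(4/5)(1/4) = 1/15.
The prior-weighted likelihoods are 2/7 · 0 = 0, 3/7 · 5/36 = 5/84, 2/7 · 1/15 = 2/105; these sum to 11/140.
Hence P(bowl B | data) = (5/84) / (11/140) = 25/33.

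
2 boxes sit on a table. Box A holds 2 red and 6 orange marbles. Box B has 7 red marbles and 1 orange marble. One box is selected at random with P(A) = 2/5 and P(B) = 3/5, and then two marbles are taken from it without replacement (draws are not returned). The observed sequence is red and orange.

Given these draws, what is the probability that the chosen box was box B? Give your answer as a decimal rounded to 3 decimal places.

0.467

For each hypothesis, P(data | H) works out to: P(data | box A) = (2/8)(6/7) = 3/14; P(data | box B) = (7/8)(1/7) = 1/8.
The prior-weighted likelihoods are 2/5 · 3/14 = 3/35, 3/5 · 1/8 = 3/40; with total 9/56.
Therefore the posterior P(box B | data) = (3/40) / (9/56) = 7/15.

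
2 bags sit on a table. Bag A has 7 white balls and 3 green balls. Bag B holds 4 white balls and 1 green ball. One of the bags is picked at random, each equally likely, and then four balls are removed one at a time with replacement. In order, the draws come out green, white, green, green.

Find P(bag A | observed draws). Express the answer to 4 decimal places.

For each hypothesis, P(data | H) works out to: P(data | bag A) = (3/10)(7/10)(3/10)(3/10) = 0.0189; P(data | bag B) = (1/5)(4/5)(1/5)(1/5) = 0.0064.
Multiplying each by its prior: 1/2 · 0.0189 = 0.00945, 1/2 · 0.0064 = 0.0032; with total 0.01265.
Therefore the posterior P(bag A | data) = (0.00945) / (0.01265) = 0.74704.

0.7470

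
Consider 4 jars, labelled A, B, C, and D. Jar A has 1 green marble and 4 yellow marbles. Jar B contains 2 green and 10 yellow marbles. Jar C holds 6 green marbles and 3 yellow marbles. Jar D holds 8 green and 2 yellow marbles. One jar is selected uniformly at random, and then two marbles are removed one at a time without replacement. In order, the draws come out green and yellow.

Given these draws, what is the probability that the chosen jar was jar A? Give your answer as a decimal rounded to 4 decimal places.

0.2566

Under each hypothesis, the probability of the observed sequence is: P(data | jar A) = (1/5)(4/4) = 0.2; P(data | jar B) = (2/12)(10/11) = 0.15152; P(data | jar C) = (6/9)(3/8) = 0.25; P(data | jar D) = (8/10)(2/9) = 0.17778.
Weighting by the prior gives 1/4 · 0.2 = 0.05, 1/4 · 0.15152 = 0.037879, 1/4 · 0.25 = 0.0625, 1/4 · 0.17778 = 0.044444; summing to 0.19482.
So P(jar A | data) = (0.05) / (0.19482) = 0.25664.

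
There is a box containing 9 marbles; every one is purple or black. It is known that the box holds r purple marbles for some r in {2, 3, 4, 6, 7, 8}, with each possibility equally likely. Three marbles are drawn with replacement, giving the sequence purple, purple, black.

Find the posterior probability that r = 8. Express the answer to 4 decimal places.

Compute the likelihood of the observed sequence for each case: P(data | r = 2) = (2/9)(2/9)(7/9) = 0.038409; P(data | r = 3) = (3/9)(3/9)(6/9) = 0.074074; P(data | r = 4) = (4/9)(4/9)(5/9) = 0.10974; P(data | r = 6) = (6/9)(6/9)(3/9) = 0.14815; P(data | r = 7) = (7/9)(7/9)(2/9) = 0.13443; P(data | r = 8) = (8/9)(8/9)(1/9) = 0.087791.
The prior-weighted likelihoods are 1/6 · 0.038409 = 0.0064015, 1/6 · 0.074074 = 0.012346, 1/6 · 0.10974 = 0.01829, 1/6 · 0.14815 = 0.024691, 1/6 · 0.13443 = 0.022405, 1/6 · 0.087791 = 0.014632; these sum to 0.098765.
Hence P(r = 8 | data) = (0.014632) / (0.098765) = 0.14815.

0.1481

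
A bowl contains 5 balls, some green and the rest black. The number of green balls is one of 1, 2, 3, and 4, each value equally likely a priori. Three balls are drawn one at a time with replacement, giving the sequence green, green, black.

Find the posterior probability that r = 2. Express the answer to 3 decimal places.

The likelihood of the observed sequence under each hypothesis: P(data | r = 1) = (1/5)(1/5)(4/5) = 4/125; P(data | r = 2) = (2/5)(2/5)(3/5) = 12/125; P(data | r = 3) = (3/5)(3/5)(2/5) = 18/125; P(data | r = 4) = (4/5)(4/5)(1/5) = 16/125.
Weighting by the prior gives 1/4 · 4/125 = 1/125, 1/4 · 12/125 = 3/125, 1/4 · 18/125 = 9/250, 1/4 · 16/125 = 4/125; these sum to 1/10.
Therefore the posterior P(r = 2 | data) = (3/125) / (1/10) = 6/25.

0.240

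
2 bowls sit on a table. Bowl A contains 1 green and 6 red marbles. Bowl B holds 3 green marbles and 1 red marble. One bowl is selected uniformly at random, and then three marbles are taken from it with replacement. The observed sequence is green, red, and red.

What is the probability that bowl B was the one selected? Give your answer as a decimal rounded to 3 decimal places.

Compute the likelihood of the observed sequence for each case: P(data | bowl A) = (1/7)(6/7)(6/7) = 0.10496; P(data | bowl B) = (3/4)(1/4)(1/4) = 0.046875.
Weighting by the prior gives 1/2 · 0.10496 = 0.052478, 1/2 · 0.046875 = 0.023438; these sum to 0.075916.
Therefore the posterior P(bowl B | data) = (0.023438) / (0.075916) = 0.30873.

0.309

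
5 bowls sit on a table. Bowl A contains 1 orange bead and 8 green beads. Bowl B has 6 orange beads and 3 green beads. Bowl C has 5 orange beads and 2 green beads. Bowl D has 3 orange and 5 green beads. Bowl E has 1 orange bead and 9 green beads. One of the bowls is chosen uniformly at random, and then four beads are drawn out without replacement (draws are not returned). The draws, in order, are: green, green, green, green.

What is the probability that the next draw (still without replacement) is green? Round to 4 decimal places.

0.7843

For each hypothesis, P(data | H) works out to: P(data | bowl A) = (8/9)(7/8)(6/7)(5/6) = 0.55556; P(data | bowl B) = (3/9)(2/8)(1/7)(0/6) = 0; P(data | bowl C) = (2/7)(1/6)(0/5) = 0; P(data | bowl D) = (5/8)(4/7)(3/6)(2/5) = 0.071429; P(data | bowl E) = (9/10)(8/9)(7/8)(6/7) = 0.6.
The prior-weighted likelihoods are 1/5 · 0.55556 = 0.11111, 1/5 · 0 = 0, 1/5 · 0 = 0, 1/5 · 0.071429 = 0.014286, 1/5 · 0.6 = 0.12; summing to 0.2454.
Normalising, the posterior is P(bowl A | data) = 0.45278, P(bowl B | data) = 0, P(bowl C | data) = 0, P(bowl D | data) = 0.058215, P(bowl E | data) = 0.489.
So P(green next | data) = Σ P(green next | H) P(H | data) = (4/5)(0.45278) + (1/4)(0.058215) + (5/6)(0.489) = 0.78428.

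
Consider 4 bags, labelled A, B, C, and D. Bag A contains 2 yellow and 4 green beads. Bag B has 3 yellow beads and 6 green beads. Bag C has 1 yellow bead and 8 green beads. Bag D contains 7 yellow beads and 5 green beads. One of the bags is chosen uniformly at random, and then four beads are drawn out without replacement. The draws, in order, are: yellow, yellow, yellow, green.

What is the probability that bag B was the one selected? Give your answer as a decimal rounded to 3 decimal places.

0.119

The likelihood of the observed sequence under each hypothesis: P(data | bag A) = (2/6)(1/5)(0/4) = 0; P(data | bag B) = (3/9)(2/8)(1/7)(6/6) = 0.011905; P(data | bag C) = (1/9)(0/8) = 0; P(data | bag D) = (7/12)(6/11)(5/10)(5/9) = 0.088384.
The prior-weighted likelihoods are 1/4 · 0 = 0, 1/4 · 0.011905 = 0.0029762, 1/4 · 0 = 0, 1/4 · 0.088384 = 0.022096; summing to 0.025072.
By Bayes' rule, P(bag B | data) = (0.0029762) / (0.025072) = 0.11871.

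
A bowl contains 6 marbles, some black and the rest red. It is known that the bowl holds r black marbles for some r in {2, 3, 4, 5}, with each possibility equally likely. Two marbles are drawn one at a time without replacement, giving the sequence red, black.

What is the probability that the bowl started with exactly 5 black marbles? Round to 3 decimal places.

For each hypothesis, P(data | H) works out to: P(data | r = 2) = (4/6)(2/5) = 4/15; P(data | r = 3) = (3/6)(3/5) = 3/10; P(data | r = 4) = (2/6)(4/5) = 4/15; P(data | r = 5) = (1/6)(5/5) = 1/6.
Multiplying each by its prior: 1/4 · 4/15 = 1/15, 1/4 · 3/10 = 3/40, 1/4 · 4/15 = 1/15, 1/4 · 1/6 = 1/24; summing to 1/4.
Hence P(r = 5 | data) = (1/24) / (1/4) = 1/6.

0.167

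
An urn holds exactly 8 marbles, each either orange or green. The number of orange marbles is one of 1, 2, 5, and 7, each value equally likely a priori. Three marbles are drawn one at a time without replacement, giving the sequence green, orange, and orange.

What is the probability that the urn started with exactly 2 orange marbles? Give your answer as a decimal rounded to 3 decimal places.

The likelihood of the observed sequence under each hypothesis: P(data | r = 1) = (7/8)(1/7)(0/6) = 0; P(data | r = 2) = (6/8)(2/7)(1/6) = 1/28; P(data | r = 5) = (3/8)(5/7)(4/6) = 5/28; P(data | r = 7) = (1/8)(7/7)(6/6) = 1/8.
The prior-weighted likelihoods are 1/4 · 0 = 0, 1/4 · 1/28 = 1/112, 1/4 · 5/28 = 5/112, 1/4 · 1/8 = 1/32; these sum to 19/224.
So P(r = 2 | data) = (1/112) / (19/224) = 2/19.

0.105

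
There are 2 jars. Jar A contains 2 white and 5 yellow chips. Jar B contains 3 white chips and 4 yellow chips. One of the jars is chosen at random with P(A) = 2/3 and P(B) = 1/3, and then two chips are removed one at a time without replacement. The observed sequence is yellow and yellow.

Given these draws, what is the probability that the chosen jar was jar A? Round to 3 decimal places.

0.769

Under each hypothesis, the probability of the observed sequence is: P(data | jar A) = (5/7)(4/6) = 10/21; P(data | jar B) = (4/7)(3/6) = 2/7.
Weighting by the prior gives 2/3 · 10/21 = 20/63, 1/3 · 2/7 = 2/21; with total 26/63.
By Bayes' rule, P(jar A | data) = (20/63) / (26/63) = 10/13.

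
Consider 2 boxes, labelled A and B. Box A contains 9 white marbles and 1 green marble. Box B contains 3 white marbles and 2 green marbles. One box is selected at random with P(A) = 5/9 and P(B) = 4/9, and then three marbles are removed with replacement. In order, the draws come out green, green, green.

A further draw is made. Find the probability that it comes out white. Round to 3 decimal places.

Compute the likelihood of the observed sequence for each case: P(data | box A) = (1/10)(1/10)(1/10) = 0.001; P(data | box B) = (2/5)(2/5)(2/5) = 0.064.
Multiplying each by its prior: 5/9 · 0.001 = 0.00055556, 4/9 · 0.064 = 0.028444; summing to 0.029.
Normalising, the posterior is P(box A | data) = 0.019157, P(box B | data) = 0.98084.
So P(white next | data) = Σ P(white next | H) P(H | data) = (9/10)(0.019157) + (3/5)(0.98084) = 0.60575.

0.606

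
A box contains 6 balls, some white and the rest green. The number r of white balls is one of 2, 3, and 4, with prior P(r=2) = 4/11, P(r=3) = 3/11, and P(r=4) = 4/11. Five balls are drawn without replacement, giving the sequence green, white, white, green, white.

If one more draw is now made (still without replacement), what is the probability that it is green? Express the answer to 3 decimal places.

0.360

The likelihood of the observed sequence under each hypothesis: P(data | r = 2) = (4/6)(2/5)(1/4)(3/3)(0/2) = 0; P(data | r = 3) = (3/6)(3/5)(2/4)(2/3)(1/2) = 1/20; P(data | r = 4) = (2/6)(4/5)(3/4)(1/3)(2/2) = 1/15.
Weighting by the prior gives 4/11 · 0 = 0, 3/11 · 1/20 = 3/220, 4/11 · 1/15 = 4/165; these sum to 5/132.
The posterior is then P(r = 2 | data) = 0, P(r = 3 | data) = 9/25, P(r = 4 | data) = 16/25.
Averaging over the posterior, P(green next | data) = (1)(9/25) + (0)(16/25) = 9/25.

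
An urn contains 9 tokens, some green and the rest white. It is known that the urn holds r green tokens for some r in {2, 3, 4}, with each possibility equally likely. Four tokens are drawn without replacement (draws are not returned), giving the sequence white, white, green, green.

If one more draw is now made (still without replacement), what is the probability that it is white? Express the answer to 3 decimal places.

0.738

For each hypothesis, P(data | H) works out to: P(data | r = 2) = (7/9)(6/8)(2/7)(1/6) = 1/36; P(data | r = 3) = (6/9)(5/8)(3/7)(2/6) = 5/84; P(data | r = 4) = (5/9)(4/8)(4/7)(3/6) = 5/63.
The prior-weighted likelihoods are 1/3 · 1/36 = 1/108, 1/3 · 5/84 = 5/252, 1/3 · 5/63 = 5/189; with total 1/18.
Normalising, the posterior is P(r = 2 | data) = 1/6, P(r = 3 | data) = 5/14, P(r = 4 | data) = 10/21.
So P(white next | data) = Σ P(white next | H) P(H | data) = (1)(1/6) + (4/5)(5/14) + (3/5)(10/21) = 31/42.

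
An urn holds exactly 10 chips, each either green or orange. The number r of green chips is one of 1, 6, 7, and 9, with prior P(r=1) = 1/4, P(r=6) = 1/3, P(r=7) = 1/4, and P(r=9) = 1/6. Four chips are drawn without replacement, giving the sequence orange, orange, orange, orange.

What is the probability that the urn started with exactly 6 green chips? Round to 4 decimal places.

Under each hypothesis, the probability of the observed sequence is: P(data | r = 1) = (9/10)(8/9)(7/8)(6/7) = 0.6; P(data | r = 6) = (4/10)(3/9)(2/8)(1/7) = 0.0047619; P(data | r = 7) = (3/10)(2/9)(1/8)(0/7) = 0; P(data | r = 9) = (1/10)(0/9) = 0.
The prior-weighted likelihoods are 1/4 · 0.6 = 0.15, 1/3 · 0.0047619 = 0.0015873, 1/4 · 0 = 0, 1/6 · 0 = 0; summing to 0.15159.
So P(r = 6 | data) = (0.0015873) / (0.15159) = 0.010471.

0.0105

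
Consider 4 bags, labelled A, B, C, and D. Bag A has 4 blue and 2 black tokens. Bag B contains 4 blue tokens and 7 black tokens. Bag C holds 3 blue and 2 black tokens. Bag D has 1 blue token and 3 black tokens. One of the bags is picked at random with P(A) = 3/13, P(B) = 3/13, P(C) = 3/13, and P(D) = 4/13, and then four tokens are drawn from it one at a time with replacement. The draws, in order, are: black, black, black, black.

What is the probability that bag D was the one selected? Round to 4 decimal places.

0.6763

Compute the likelihood of the observed sequence for each case: P(data | bag A) = (2/6)(2/6)(2/6)(2/6) = 0.012346; P(data | bag B) = (7/11)(7/11)(7/11)(7/11) = 0.16399; P(data | bag C) = (2/5)(2/5)(2/5)(2/5) = 0.0256; P(data | bag D) = (3/4)(3/4)(3/4)(3/4) = 0.31641.
Multiplying each by its prior: 3/13 · 0.012346 = 0.002849, 3/13 · 0.16399 = 0.037844, 3/13 · 0.0256 = 0.0059077, 4/13 · 0.31641 = 0.097356; with total 0.14396.
Therefore the posterior P(bag D | data) = (0.097356) / (0.14396) = 0.67629.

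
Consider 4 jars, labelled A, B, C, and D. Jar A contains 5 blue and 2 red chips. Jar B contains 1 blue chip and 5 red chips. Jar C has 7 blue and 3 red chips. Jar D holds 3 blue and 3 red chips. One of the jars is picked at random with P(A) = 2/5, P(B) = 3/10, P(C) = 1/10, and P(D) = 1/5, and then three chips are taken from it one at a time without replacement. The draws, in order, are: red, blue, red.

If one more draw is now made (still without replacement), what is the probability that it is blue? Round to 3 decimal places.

0.420

Compute the likelihood of the observed sequence for each case: P(data | jar A) = (2/7)(5/6)(1/5) = 0.047619; P(data | jar B) = (5/6)(1/5)(4/4) = 0.16667; P(data | jar C) = (3/10)(7/9)(2/8) = 0.058333; P(data | jar D) = (3/6)(3/5)(2/4) = 0.15.
The prior-weighted likelihoods are 2/5 · 0.047619 = 0.019048, 3/10 · 0.16667 = 0.05, 1/10 · 0.058333 = 0.0058333, 1/5 · 0.15 = 0.03; with total 0.10488.
The posterior is then P(jar A | data) = 0.18161, P(jar B | data) = 0.47673, P(jar C | data) = 0.055619, P(jar D | data) = 0.28604.
The predictive probability is P(blue next | data) = (1)(0.18161) + (0)(0.47673) + (6/7)(0.055619) + (2/3)(0.28604) = 0.41998.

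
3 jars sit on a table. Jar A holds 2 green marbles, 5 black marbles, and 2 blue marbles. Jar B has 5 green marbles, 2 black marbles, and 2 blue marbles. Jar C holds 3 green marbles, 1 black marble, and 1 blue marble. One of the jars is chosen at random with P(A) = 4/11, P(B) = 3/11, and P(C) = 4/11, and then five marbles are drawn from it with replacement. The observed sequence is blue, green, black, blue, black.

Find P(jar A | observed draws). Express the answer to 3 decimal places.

0.632

Under each hypothesis, the probability of the observed sequence is: P(data | jar A) = (2/9)(2/9)(5/9)(2/9)(5/9) = 0.003387; P(data | jar B) = (2/9)(5/9)(2/9)(2/9)(2/9) = 0.0013548; P(data | jar C) = (1/5)(3/5)(1/5)(1/5)(1/5) = 0.00096.
Weighting by the prior gives 4/11 · 0.003387 = 0.0012316, 3/11 · 0.0013548 = 0.00036949, 4/11 · 0.00096 = 0.00034909; with total 0.0019502.
So P(jar A | data) = (0.0012316) / (0.0019502) = 0.63154.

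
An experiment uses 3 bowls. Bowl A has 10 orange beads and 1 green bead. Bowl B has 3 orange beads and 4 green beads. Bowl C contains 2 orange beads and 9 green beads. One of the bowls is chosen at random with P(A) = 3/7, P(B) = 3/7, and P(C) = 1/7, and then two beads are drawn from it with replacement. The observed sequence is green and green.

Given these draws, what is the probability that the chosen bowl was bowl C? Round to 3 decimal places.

0.400

For each hypothesis, P(data | H) works out to: P(data | bowl A) = (1/11)(1/11) = 0.0082645; P(data | bowl B) = (4/7)(4/7) = 0.32653; P(data | bowl C) = (9/11)(9/11) = 0.66942.
The prior-weighted likelihoods are 3/7 · 0.0082645 = 0.0035419, 3/7 · 0.32653 = 0.13994, 1/7 · 0.66942 = 0.095632; summing to 0.23912.
Therefore the posterior P(bowl C | data) = (0.095632) / (0.23912) = 0.39994.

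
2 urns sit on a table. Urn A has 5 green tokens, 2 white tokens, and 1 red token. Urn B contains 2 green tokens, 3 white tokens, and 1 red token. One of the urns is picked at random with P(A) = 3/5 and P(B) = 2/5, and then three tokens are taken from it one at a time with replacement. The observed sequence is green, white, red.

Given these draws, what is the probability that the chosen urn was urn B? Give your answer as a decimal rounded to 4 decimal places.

0.4867

Compute the likelihood of the observed sequence for each case: P(data | urn A) = (5/8)(2/8)(1/8) = 0.019531; P(data | urn B) = (2/6)(3/6)(1/6) = 0.027778.
Weighting by the prior gives 3/5 · 0.019531 = 0.011719, 2/5 · 0.027778 = 0.011111; with total 0.02283.
By Bayes' rule, P(urn B | data) = (0.011111) / (0.02283) = 0.48669.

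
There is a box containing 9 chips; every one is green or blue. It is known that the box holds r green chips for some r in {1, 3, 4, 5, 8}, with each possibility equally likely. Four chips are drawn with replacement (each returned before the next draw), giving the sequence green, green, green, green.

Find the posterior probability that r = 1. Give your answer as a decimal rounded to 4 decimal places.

0.0002

Under each hypothesis, the probability of the observed sequence is: P(data | r = 1) = (1/9)(1/9)(1/9)(1/9) = 0.00015242; P(data | r = 3) = (3/9)(3/9)(3/9)(3/9) = 0.012346; P(data | r = 4) = (4/9)(4/9)(4/9)(4/9) = 0.039018; P(data | r = 5) = (5/9)(5/9)(5/9)(5/9) = 0.09526; P(data | r = 8) = (8/9)(8/9)(8/9)(8/9) = 0.6243.
The prior-weighted likelihoods are 1/5 · 0.00015242 = 3.0483e-05, 1/5 · 0.012346 = 0.0024691, 1/5 · 0.039018 = 0.0078037, 1/5 · 0.09526 = 0.019052, 1/5 · 0.6243 = 0.12486; these sum to 0.15421.
Hence P(r = 1 | data) = (3.0483e-05) / (0.15421) = 0.00019767.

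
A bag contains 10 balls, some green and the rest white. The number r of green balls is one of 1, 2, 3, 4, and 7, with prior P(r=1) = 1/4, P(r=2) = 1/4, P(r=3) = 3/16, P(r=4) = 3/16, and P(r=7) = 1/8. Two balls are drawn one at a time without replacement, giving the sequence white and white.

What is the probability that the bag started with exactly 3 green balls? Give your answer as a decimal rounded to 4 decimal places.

0.1703

Under each hypothesis, the probability of the observed sequence is: P(data | r = 1) = (9/10)(8/9) = 4/5; P(data | r = 2) = (8/10)(7/9) = 28/45; P(data | r = 3) = (7/10)(6/9) = 7/15; P(data | r = 4) = (6/10)(5/9) = 1/3; P(data | r = 7) = (3/10)(2/9) = 1/15.
The prior-weighted likelihoods are 1/4 · 4/5 = 1/5, 1/4 · 28/45 = 7/45, 3/16 · 7/15 = 7/80, 3/16 · 1/3 = 1/16, 1/8 · 1/15 = 1/120; these sum to 37/72.
So P(r = 3 | data) = (7/80) / (37/72) = 63/370.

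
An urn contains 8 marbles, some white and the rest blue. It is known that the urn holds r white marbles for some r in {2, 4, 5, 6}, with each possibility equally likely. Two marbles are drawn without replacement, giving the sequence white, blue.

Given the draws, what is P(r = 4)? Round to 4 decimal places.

0.2909

The likelihood of the observed sequence under each hypothesis: P(data | r = 2) = (2/8)(6/7) = 3/14; P(data | r = 4) = (4/8)(4/7) = 2/7; P(data | r = 5) = (5/8)(3/7) = 15/56; P(data | r = 6) = (6/8)(2/7) = 3/14.
Multiplying each by its prior: 1/4 · 3/14 = 3/56, 1/4 · 2/7 = 1/14, 1/4 · 15/56 = 15/224, 1/4 · 3/14 = 3/56; summing to 55/224.
Therefore the posterior P(r = 4 | data) = (1/14) / (55/224) = 16/55.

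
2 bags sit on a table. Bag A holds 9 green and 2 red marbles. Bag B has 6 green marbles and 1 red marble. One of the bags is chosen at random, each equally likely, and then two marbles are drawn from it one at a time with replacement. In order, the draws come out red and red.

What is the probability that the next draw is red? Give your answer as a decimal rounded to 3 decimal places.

0.167

The likelihood of the observed sequence under each hypothesis: P(data | bag A) = (2/11)(2/11) = 0.033058; P(data | bag B) = (1/7)(1/7) = 0.020408.
The prior-weighted likelihoods are 1/2 · 0.033058 = 0.016529, 1/2 · 0.020408 = 0.010204; summing to 0.026733.
Dividing through by the total gives posterior P(bag A | data) = 0.6183, P(bag B | data) = 0.3817.
Averaging over the posterior, P(red next | data) = (2/11)(0.6183) + (1/7)(0.3817) = 0.16695.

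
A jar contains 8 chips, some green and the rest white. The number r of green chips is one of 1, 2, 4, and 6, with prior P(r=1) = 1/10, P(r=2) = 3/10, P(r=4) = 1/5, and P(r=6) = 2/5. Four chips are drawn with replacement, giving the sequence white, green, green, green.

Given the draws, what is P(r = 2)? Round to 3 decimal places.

0.060

The likelihood of the observed sequence under each hypothesis: P(data | r = 1) = (7/8)(1/8)(1/8)(1/8) = 0.001709; P(data | r = 2) = (6/8)(2/8)(2/8)(2/8) = 0.011719; P(data | r = 4) = (4/8)(4/8)(4/8)(4/8) = 0.0625; P(data | r = 6) = (2/8)(6/8)(6/8)(6/8) = 0.10547.
The prior-weighted likelihoods are 1/10 · 0.001709 = 0.0001709, 3/10 · 0.011719 = 0.0035156, 1/5 · 0.0625 = 0.0125, 2/5 · 0.10547 = 0.042188; summing to 0.058374.
So P(r = 2 | data) = (0.0035156) / (0.058374) = 0.060226.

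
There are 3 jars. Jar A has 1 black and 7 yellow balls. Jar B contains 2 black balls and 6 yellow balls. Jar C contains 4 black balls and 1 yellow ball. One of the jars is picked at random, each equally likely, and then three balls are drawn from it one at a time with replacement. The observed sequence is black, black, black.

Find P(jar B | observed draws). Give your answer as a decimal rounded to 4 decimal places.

0.0295

Under each hypothesis, the probability of the observed sequence is: P(data | jar A) = (1/8)(1/8)(1/8) = 0.0019531; P(data | jar B) = (2/8)(2/8)(2/8) = 0.015625; P(data | jar C) = (4/5)(4/5)(4/5) = 0.512.
Weighting by the prior gives 1/3 · 0.0019531 = 0.00065104, 1/3 · 0.015625 = 0.0052083, 1/3 · 0.512 = 0.17067; these sum to 0.17653.
So P(jar B | data) = (0.0052083) / (0.17653) = 0.029505.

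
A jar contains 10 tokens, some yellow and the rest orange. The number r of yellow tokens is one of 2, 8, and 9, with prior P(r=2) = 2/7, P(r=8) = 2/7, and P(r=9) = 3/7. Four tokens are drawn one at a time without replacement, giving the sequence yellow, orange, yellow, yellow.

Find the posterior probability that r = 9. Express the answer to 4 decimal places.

0.5294

The likelihood of the observed sequence under each hypothesis: P(data | r = 2) = (2/10)(8/9)(1/8)(0/7) = 0; P(data | r = 8) = (8/10)(2/9)(7/8)(6/7) = 2/15; P(data | r = 9) = (9/10)(1/9)(8/8)(7/7) = 1/10.
The prior-weighted likelihoods are 2/7 · 0 = 0, 2/7 · 2/15 = 4/105, 3/7 · 1/10 = 3/70; with total 17/210.
Therefore the posterior P(r = 9 | data) = (3/70) / (17/210) = 9/17.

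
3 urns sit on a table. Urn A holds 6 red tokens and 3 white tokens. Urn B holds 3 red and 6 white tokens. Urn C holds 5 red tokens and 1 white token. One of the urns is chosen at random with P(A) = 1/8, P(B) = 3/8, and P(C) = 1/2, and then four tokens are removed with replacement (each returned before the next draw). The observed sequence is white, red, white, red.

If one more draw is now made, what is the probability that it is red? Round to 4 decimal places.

For each hypothesis, P(data | H) works out to: P(data | urn A) = (3/9)(6/9)(3/9)(6/9) = 0.049383; P(data | urn B) = (6/9)(3/9)(6/9)(3/9) = 0.049383; P(data | urn C) = (1/6)(5/6)(1/6)(5/6) = 0.01929.
The prior-weighted likelihoods are 1/8 · 0.049383 = 0.0061728, 3/8 · 0.049383 = 0.018519, 1/2 · 0.01929 = 0.0096451; these sum to 0.034336.
Normalising, the posterior is P(urn A | data) = 0.17978, P(urn B | data) = 0.53933, P(urn C | data) = 0.2809.
Averaging over the posterior, P(red next | data) = (2/3)(0.17978) + (1/3)(0.53933) + (5/6)(0.2809) = 0.53371.

0.5337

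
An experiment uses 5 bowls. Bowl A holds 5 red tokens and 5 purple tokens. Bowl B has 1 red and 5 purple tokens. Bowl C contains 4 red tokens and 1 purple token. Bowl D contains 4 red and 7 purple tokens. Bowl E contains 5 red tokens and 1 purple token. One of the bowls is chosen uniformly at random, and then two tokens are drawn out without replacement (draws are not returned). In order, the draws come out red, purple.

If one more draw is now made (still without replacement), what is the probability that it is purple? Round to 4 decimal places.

0.4460

For each hypothesis, P(data | H) works out to: P(data | bowl A) = (5/10)(5/9) = 5/18; P(data | bowl B) = (1/6)(5/5) = 1/6; P(data | bowl C) = (4/5)(1/4) = 1/5; P(data | bowl D) = (4/11)(7/10) = 14/55; P(data | bowl E) = (5/6)(1/5) = 1/6.
Weighting by the prior gives 1/5 · 5/18 = 1/18, 1/5 · 1/6 = 1/30, 1/5 · 1/5 = 1/25, 1/5 · 14/55 = 14/275, 1/5 · 1/6 = 1/30; with total 211/990.
Normalising, the posterior is P(bowl A | data) = 0.26066, P(bowl B | data) = 0.1564, P(bowl C | data) = 0.18768, P(bowl D | data) = 0.23886, P(bowl E | data) = 0.1564.
The predictive probability is P(purple next | data) = (1/2)(0.26066) + (1)(0.1564) + (0)(0.18768) + (2/3)(0.23886) + (0)(0.1564) = 0.44597.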